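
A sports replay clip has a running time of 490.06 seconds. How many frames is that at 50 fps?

Frames = 490.06 × 50 = 24503.

24503 frames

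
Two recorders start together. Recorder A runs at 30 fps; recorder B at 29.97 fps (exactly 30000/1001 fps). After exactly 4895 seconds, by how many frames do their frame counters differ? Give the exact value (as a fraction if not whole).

A emits 30 × 4895 = 146850 frames; B emits 30000/1001 × 4895 = 13350000/91.
Difference = 13350/91 frames (≈ 146.7033); B is behind A.

13350/91 frames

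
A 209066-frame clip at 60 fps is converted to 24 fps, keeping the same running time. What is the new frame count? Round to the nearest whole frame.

83626 frames

Frames at target rate = 209066 × (24) / (60) = 418132/5 ≈ 83626.400.
Nearest whole frame: 83626.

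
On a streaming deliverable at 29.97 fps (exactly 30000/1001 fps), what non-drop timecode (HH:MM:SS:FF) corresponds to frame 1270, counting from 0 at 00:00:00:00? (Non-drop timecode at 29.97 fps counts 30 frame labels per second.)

00:00:42:10

1270 ÷ 30 = 42 full seconds, remainder 10 frames.
42 s = 0 h 0 min 42 s.
Timecode: 00:00:42:10.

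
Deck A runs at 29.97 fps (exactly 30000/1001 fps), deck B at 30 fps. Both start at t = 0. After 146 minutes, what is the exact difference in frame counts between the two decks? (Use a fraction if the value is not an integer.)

146 min = 8760 s.
A emits 30000/1001 × 8760 = 262800000/1001 frames; B emits 30 × 8760 = 262800.
Difference = 262800/1001 frames (≈ 262.5375); B is ahead of A.

262800/1001 frames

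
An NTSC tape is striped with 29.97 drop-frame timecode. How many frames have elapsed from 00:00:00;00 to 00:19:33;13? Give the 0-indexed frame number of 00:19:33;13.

Complete 10-minute blocks: 1, each 17982 frames → 17982.
Remaining 9 whole minutes in the current block: 1800 + 8 × 1798 = 16184 frames.
Within the current minute: 33 × 30 + 13 − 2 = 1001 (labels ;00/;01 skipped at this minute). Total = 17982 + 16184 + 1001 = 35167.

35167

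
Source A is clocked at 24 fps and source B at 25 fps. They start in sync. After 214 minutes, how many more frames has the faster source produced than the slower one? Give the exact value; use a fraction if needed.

12840 frames

214 min = 12840 s.
A emits 24 × 12840 = 308160 frames; B emits 25 × 12840 = 321000.
Difference = 12840 frames; B is ahead of A.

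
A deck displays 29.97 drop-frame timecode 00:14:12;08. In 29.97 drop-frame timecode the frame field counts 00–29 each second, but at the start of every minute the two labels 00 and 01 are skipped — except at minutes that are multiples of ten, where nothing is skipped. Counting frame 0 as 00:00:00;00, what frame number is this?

As if non-drop at 30 labels/s: (0 × 3600 + 14 × 60 + 12) × 30 + 8 = 25568.
Minute boundaries passed: 14; those not divisible by 10: 14 − 1 = 13; dropped labels = 2 × 13 = 26.
Actual frame index = 25568 − 26 = 25542.

25542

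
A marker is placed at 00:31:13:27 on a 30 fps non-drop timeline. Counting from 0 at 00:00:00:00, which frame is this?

Total seconds to the label: (0 × 3600 + 31 × 60 + 13) = 1873.
Frame index = 1873 × 30 + 27 = 56217.

frame 56217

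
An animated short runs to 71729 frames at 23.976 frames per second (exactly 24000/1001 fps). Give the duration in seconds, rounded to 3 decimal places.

2991.697 seconds

Running time = 71729 × 1001/24000 = 71800729/24000 s ≈ 2991.697 s.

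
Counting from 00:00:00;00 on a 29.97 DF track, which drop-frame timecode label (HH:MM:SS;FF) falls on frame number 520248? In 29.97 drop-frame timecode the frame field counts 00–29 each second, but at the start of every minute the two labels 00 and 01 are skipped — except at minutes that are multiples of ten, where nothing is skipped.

04:49:19;00

Each 10-minute DF block holds 10 × 60 × 30 − 9 × 2 = 17982 frames. 520248 ÷ 17982 → 28 full blocks, remainder 16752.
Within the partial block the first minute is 1800 frames and each further minute 1798, so 9 further minute boundaries passed. Total skipped labels = 18 × 28 + 2 × 9 = 522.
Non-drop label index = 520248 + 522 = 520770; at 30 labels/s that is 04:49:19:00, i.e. DF 04:49:19;00.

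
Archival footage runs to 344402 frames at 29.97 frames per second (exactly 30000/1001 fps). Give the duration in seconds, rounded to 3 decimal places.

Running time = 344402 × 1001/30000 = 172373201/15000 s ≈ 11491.547 s.

11491.547 seconds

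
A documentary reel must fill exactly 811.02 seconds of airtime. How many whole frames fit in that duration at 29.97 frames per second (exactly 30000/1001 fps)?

Frames = 811.02 × 30000/1001 = 3475800/143 ≈ 24306.2937.
Complete frames: 24306.

24306 frames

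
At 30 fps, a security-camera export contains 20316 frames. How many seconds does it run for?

677.2 seconds

Running time = 20316 / (30) = 677.2 s.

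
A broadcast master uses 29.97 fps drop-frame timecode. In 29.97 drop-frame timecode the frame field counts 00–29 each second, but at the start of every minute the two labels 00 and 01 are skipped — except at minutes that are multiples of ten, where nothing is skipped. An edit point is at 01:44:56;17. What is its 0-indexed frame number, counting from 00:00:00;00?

As if non-drop at 30 labels/s: (1 × 3600 + 44 × 60 + 56) × 30 + 17 = 188897.
Minute boundaries passed: 104; those not divisible by 10: 104 − 10 = 94; dropped labels = 2 × 94 = 188.
Actual frame index = 188897 − 188 = 188709.

188709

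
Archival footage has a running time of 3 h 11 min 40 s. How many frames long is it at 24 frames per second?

3 h 11 min 40 s = 11500 s.
Frames = 11500 × 24 = 276000.

276000 frames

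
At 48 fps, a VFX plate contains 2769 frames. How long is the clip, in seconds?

Running time = 2769 / (48) = 57.6875 s.

57.6875 seconds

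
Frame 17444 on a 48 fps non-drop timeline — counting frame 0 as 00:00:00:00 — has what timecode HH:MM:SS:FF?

17444 ÷ 48 = 363 full seconds, remainder 20 frames.
363 s = 0 h 6 min 3 s.
Timecode: 00:06:03:20.

00:06:03:20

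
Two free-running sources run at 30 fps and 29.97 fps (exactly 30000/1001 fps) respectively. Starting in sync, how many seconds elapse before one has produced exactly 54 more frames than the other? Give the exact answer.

1801.8 seconds

The gap grows by |30000/1001 − 30| = 30/1001 frames per second.
Time for a 54-frame gap: 54 ÷ (30/1001) = 1801.8 s.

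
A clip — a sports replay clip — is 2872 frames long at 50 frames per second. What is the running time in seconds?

Running time = 2872 / (50) = 57.44 s.

57.44 seconds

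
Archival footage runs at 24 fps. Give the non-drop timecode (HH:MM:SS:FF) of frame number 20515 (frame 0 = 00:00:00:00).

00:14:14:19

20515 ÷ 24 = 854 full seconds, remainder 19 frames.
854 s = 0 h 14 min 14 s.
Timecode: 00:14:14:19.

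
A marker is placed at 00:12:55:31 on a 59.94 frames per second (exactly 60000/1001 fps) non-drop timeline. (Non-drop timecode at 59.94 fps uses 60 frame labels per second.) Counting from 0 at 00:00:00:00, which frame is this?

frame 46531

Total seconds to the label: (0 × 3600 + 12 × 60 + 55) = 775.
Frame index = 775 × 60 + 31 = 46531.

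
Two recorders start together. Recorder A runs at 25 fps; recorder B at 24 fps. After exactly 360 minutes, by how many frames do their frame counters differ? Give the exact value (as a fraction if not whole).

360 min = 21600 s.
A emits 25 × 21600 = 540000 frames; B emits 24 × 21600 = 518400.
Difference = 21600 frames; B is behind A.

21600 frames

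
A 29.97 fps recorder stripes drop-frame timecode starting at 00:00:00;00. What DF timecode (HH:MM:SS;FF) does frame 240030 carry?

Each 10-minute DF block holds 10 × 60 × 30 − 9 × 2 = 17982 frames. 240030 ÷ 17982 → 13 full blocks, remainder 6264.
Within the partial block the first minute is 1800 frames and each further minute 1798, so 3 further minute boundaries passed. Total skipped labels = 18 × 13 + 2 × 3 = 240.
Non-drop label index = 240030 + 240 = 240270; at 30 labels/s that is 02:13:29:00, i.e. DF 02:13:29;00.

02:13:29;00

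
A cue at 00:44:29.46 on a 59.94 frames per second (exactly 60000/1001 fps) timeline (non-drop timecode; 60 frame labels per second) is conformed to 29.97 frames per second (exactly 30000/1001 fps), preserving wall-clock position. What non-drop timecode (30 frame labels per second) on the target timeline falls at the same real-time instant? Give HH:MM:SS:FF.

00:44:29:23

Source frame index: (0×3600 + 44×60 + 29) × 60 + 46 = 160186.
Real time: 160186 / (60000/1001) = 80173093/30000 s.
Target frame: (80173093/30000) × (30000/1001) = 80093.
At 30 labels/s: frame 80093 → 00:44:29:23.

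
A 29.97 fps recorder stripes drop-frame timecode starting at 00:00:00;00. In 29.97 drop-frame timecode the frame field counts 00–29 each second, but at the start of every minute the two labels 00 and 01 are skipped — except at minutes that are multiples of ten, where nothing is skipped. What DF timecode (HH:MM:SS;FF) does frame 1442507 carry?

Each 10-minute DF block holds 10 × 60 × 30 − 9 × 2 = 17982 frames. 1442507 ÷ 17982 → 80 full blocks, remainder 3947.
Within the partial block the first minute is 1800 frames and each further minute 1798, so 2 further minute boundaries passed. Total skipped labels = 18 × 80 + 2 × 2 = 1444.
Non-drop label index = 1442507 + 1444 = 1443951; at 30 labels/s that is 13:22:11:21, i.e. DF 13:22:11;21.

13:22:11;21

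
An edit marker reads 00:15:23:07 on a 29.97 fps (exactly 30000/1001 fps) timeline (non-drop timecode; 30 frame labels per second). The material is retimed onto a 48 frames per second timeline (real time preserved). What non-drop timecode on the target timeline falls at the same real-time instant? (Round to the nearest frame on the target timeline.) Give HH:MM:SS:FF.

00:15:24:08

Source frame index: (0×3600 + 15×60 + 23) × 30 + 7 = 27697.
Real time: 27697 / (30000/1001) = 27724697/30000 s.
Target frame: (27724697/30000) × (48) = 27724697/625 ≈ 44359.515 → 44360.
At 48 labels/s: frame 44360 → 00:15:24:08.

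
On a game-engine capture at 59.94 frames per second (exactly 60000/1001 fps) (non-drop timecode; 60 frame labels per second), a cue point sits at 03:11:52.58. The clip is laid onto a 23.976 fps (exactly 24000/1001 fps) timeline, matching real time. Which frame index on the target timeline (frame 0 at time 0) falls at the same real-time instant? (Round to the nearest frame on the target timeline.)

frame 276311

Source frame index: (3×3600 + 11×60 + 52) × 60 + 58 = 690778.
Real time: 690778 / (60000/1001) = 345734389/30000 s.
Target frame: (345734389/30000) × (24000/1001) = 1381556/5 ≈ 276311.200 → 276311.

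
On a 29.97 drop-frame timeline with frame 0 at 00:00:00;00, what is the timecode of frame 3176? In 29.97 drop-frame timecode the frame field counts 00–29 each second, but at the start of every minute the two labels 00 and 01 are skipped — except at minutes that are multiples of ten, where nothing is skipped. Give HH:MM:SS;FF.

Each 10-minute DF block holds 10 × 60 × 30 − 9 × 2 = 17982 frames. 3176 ÷ 17982 → 0 full blocks, remainder 3176.
Within the partial block the first minute is 1800 frames and each further minute 1798, so 1 further minute boundary passed. Total skipped labels = 18 × 0 + 2 × 1 = 2.
Non-drop label index = 3176 + 2 = 3178; at 30 labels/s that is 00:01:45:28, i.e. DF 00:01:45;28.

00:01:45;28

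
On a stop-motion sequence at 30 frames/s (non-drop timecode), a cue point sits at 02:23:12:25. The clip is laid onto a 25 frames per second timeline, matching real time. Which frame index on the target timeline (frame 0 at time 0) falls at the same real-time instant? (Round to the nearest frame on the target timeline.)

frame 214821

Source frame index: (2×3600 + 23×60 + 12) × 30 + 25 = 257785.
Real time: 257785 / (30) = 51557/6 s.
Target frame: (51557/6) × (25) = 1288925/6 ≈ 214820.833 → 214821.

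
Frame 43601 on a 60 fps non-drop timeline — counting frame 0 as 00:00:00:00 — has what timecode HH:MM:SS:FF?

43601 ÷ 60 = 726 full seconds, remainder 41 frames.
726 s = 0 h 12 min 6 s.
Timecode: 00:12:06:41.

00:12:06:41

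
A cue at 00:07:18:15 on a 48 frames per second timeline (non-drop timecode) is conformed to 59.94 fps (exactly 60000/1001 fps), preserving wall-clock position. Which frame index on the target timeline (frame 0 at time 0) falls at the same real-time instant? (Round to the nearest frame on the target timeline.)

Source frame index: (0×3600 + 7×60 + 18) × 48 + 15 = 21039.
Real time: 21039 / (48) = 7013/16 s.
Target frame: (7013/16) × (60000/1001) = 26298750/1001 ≈ 26272.478 → 26272.

frame 26272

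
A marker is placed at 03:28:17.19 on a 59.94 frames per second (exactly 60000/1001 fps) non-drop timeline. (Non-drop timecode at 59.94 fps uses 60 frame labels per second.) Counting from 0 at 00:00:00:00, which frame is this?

frame 749839

Total seconds to the label: (3 × 3600 + 28 × 60 + 17) = 12497.
Frame index = 12497 × 60 + 19 = 749839.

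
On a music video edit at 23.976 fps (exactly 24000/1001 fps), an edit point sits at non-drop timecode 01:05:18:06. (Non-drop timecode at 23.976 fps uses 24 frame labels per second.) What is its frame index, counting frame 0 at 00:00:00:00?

frame 94038

Total seconds to the label: (1 × 3600 + 5 × 60 + 18) = 3918.
Frame index = 3918 × 24 + 6 = 94038.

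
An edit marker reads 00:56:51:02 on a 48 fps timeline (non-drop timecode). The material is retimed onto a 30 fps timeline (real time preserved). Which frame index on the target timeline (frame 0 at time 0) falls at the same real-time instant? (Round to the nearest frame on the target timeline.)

frame 102331

Source frame index: (0×3600 + 56×60 + 51) × 48 + 2 = 163730.
Real time: 163730 / (48) = 81865/24 s.
Target frame: (81865/24) × (30) = 409325/4 ≈ 102331.250 → 102331.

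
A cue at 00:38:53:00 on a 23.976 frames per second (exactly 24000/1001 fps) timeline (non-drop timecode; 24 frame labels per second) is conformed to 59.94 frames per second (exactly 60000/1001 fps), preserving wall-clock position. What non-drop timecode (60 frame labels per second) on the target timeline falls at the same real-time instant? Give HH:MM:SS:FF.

Source frame index: (0×3600 + 38×60 + 53) × 24 + 0 = 55992.
Real time: 55992 / (24000/1001) = 2335333/1000 s.
Target frame: (2335333/1000) × (60000/1001) = 139980.
At 60 labels/s: frame 139980 → 00:38:53:00.

00:38:53:00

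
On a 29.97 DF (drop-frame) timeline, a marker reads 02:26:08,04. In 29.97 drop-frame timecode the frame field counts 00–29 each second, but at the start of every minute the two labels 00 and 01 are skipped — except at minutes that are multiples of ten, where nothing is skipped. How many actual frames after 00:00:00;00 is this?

Complete 10-minute blocks: 14, each 17982 frames → 251748.
Remaining 6 whole minutes in the current block: 1800 + 5 × 1798 = 10790 frames.
Within the current minute: 8 × 30 + 4 − 2 = 242 (labels ;00/;01 skipped at this minute). Total = 251748 + 10790 + 242 = 262780.

262780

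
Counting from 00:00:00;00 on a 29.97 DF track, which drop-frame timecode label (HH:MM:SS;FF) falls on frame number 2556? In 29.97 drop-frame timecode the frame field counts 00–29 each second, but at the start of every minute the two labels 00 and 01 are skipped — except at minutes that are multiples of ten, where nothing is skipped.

Each 10-minute DF block holds 10 × 60 × 30 − 9 × 2 = 17982 frames. 2556 ÷ 17982 → 0 full blocks, remainder 2556.
Within the partial block the first minute is 1800 frames and each further minute 1798, so 1 further minute boundary passed. Total skipped labels = 18 × 0 + 2 × 1 = 2.
Non-drop label index = 2556 + 2 = 2558; at 30 labels/s that is 00:01:25:08, i.e. DF 00:01:25;08.

00:01:25;08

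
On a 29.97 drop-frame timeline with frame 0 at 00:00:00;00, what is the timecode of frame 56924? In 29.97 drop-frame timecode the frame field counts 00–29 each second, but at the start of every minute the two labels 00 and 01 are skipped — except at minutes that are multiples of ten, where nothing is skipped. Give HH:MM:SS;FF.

Each 10-minute DF block holds 10 × 60 × 30 − 9 × 2 = 17982 frames. 56924 ÷ 17982 → 3 full blocks, remainder 2978.
Within the partial block the first minute is 1800 frames and each further minute 1798, so 1 further minute boundary passed. Total skipped labels = 18 × 3 + 2 × 1 = 56.
Non-drop label index = 56924 + 56 = 56980; at 30 labels/s that is 00:31:39:10, i.e. DF 00:31:39;10.

00:31:39;10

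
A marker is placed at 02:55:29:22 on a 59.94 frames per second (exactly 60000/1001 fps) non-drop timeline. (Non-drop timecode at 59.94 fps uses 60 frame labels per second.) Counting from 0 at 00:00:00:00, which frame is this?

Total seconds to the label: (2 × 3600 + 55 × 60 + 29) = 10529.
Frame index = 10529 × 60 + 22 = 631762.

frame 631762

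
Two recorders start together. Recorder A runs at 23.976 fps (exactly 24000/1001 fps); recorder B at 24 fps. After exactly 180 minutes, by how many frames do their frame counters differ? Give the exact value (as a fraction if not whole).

259200/1001 frames

180 min = 10800 s.
A emits 24000/1001 × 10800 = 259200000/1001 frames; B emits 24 × 10800 = 259200.
Difference = 259200/1001 frames (≈ 258.9411); B is ahead of A.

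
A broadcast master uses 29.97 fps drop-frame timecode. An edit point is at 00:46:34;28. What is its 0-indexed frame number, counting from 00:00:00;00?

As if non-drop at 30 labels/s: (0 × 3600 + 46 × 60 + 34) × 30 + 28 = 83848.
Minute boundaries passed: 46; those not divisible by 10: 46 − 4 = 42; dropped labels = 2 × 42 = 84.
Actual frame index = 83848 − 84 = 83764.

83764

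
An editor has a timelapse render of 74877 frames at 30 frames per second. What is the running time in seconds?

2495.9 seconds

Running time = 74877 / (30) = 2495.9 s.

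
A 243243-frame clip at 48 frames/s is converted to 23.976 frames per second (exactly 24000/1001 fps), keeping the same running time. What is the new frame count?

Target frames = source frames × (target rate / source rate) = 243243 × (24000/1001)/(48) = 243243 × 500/1001 = 121500.

121500 frames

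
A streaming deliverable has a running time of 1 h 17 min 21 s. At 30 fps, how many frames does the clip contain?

1 h 17 min 21 s = 4641 s.
Frames = 4641 × 30 = 139230.

139230 frames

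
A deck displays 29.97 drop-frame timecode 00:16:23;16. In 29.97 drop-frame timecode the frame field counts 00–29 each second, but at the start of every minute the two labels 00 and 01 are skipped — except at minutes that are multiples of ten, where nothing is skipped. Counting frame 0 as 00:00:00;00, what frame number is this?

29476

Complete 10-minute blocks: 1, each 17982 frames → 17982.
Remaining 6 whole minutes in the current block: 1800 + 5 × 1798 = 10790 frames.
Within the current minute: 23 × 30 + 16 − 2 = 704 (labels ;00/;01 skipped at this minute). Total = 17982 + 10790 + 704 = 29476.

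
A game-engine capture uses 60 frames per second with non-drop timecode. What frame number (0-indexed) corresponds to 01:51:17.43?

400663

Total seconds to the label: (1 × 3600 + 51 × 60 + 17) = 6677.
Frame index = 6677 × 60 + 43 = 400663.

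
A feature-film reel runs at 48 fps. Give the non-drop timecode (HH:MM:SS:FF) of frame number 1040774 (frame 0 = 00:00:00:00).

1040774 ÷ 48 = 21682 full seconds, remainder 38 frames.
21682 s = 6 h 1 min 22 s.
Timecode: 06:01:22:38.

06:01:22:38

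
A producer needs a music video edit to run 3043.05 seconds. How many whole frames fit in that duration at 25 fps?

Frames = 3043.05 × 25 = 304305/4 ≈ 76076.2500.
Complete frames: 76076.

76076 frames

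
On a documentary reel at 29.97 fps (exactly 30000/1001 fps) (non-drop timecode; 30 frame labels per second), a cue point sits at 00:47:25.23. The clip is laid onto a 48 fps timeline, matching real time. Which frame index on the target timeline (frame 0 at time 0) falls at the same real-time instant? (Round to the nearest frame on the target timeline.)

Source frame index: (0×3600 + 47×60 + 25) × 30 + 23 = 85373.
Real time: 85373 / (30000/1001) = 85458373/30000 s.
Target frame: (85458373/30000) × (48) = 85458373/625 ≈ 136733.397 → 136733.

frame 136733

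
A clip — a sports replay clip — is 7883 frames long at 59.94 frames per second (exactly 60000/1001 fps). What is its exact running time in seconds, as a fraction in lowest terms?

Running time = 7883 ÷ (60000/1001) = 7883 × 1001/60000 = 7890883/60000 s.

7890883/60000 seconds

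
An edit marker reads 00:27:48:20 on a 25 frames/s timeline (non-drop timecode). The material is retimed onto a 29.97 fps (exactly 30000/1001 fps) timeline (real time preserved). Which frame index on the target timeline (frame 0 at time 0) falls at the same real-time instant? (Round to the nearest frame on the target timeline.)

Source frame index: (0×3600 + 27×60 + 48) × 25 + 20 = 41720.
Real time: 41720 / (25) = 8344/5 s.
Target frame: (8344/5) × (30000/1001) = 7152000/143 ≈ 50013.986 → 50014.

frame 50014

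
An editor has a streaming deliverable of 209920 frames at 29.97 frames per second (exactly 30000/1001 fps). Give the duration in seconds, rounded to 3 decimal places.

Running time = 209920 × 1001/30000 = 2626624/375 s ≈ 7004.331 s.

7004.331 seconds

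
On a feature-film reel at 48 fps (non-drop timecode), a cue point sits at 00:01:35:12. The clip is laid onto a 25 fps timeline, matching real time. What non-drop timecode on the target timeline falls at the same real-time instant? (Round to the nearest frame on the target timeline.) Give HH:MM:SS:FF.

Source frame index: (0×3600 + 1×60 + 35) × 48 + 12 = 4572.
Real time: 4572 / (48) = 381/4 s.
Target frame: (381/4) × (25) = 9525/4 ≈ 2381.250 → 2381.
At 25 labels/s: frame 2381 → 00:01:35:06.

00:01:35:06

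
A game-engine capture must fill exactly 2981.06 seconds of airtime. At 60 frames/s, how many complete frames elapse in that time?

Frames = 2981.06 × 60 = 894318/5 ≈ 178863.6000.
Complete frames: 178863.

178863 frames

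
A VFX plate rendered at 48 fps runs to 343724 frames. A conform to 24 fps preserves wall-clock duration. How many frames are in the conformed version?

Frames at target rate = 343724 × (24) / (48) = 171862.

171862 frames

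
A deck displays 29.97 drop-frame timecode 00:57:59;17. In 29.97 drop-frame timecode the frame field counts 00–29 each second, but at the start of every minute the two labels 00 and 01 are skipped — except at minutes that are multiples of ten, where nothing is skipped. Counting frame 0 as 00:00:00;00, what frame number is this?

104283

As if non-drop at 30 labels/s: (0 × 3600 + 57 × 60 + 59) × 30 + 17 = 104387.
Minute boundaries passed: 57; those not divisible by 10: 57 − 5 = 52; dropped labels = 2 × 52 = 104.
Actual frame index = 104387 − 104 = 104283.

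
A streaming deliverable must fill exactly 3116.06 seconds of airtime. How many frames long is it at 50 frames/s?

Frames = 3116.06 × 50 = 155803.

155803 frames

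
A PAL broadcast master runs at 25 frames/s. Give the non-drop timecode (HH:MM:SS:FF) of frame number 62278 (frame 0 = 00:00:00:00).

62278 ÷ 25 = 2491 full seconds, remainder 3 frames.
2491 s = 0 h 41 min 31 s.
Timecode: 00:41:31:03.

00:41:31:03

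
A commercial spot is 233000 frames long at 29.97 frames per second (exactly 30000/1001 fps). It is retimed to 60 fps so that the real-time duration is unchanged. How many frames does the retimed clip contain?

466466 frames

Target frames = source frames × (target rate / source rate) = 233000 × (60)/(30000/1001) = 233000 × 1001/500 = 466466.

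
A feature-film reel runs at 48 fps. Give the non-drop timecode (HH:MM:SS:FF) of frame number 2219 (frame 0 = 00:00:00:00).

00:00:46:11

2219 ÷ 48 = 46 full seconds, remainder 11 frames.
46 s = 0 h 0 min 46 s.
Timecode: 00:00:46:11.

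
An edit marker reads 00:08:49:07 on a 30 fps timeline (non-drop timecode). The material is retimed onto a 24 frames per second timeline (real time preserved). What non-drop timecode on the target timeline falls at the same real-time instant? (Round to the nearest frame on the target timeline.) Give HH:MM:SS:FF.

Source frame index: (0×3600 + 8×60 + 49) × 30 + 7 = 15877.
Real time: 15877 / (30) = 15877/30 s.
Target frame: (15877/30) × (24) = 63508/5 ≈ 12701.600 → 12702.
At 24 labels/s: frame 12702 → 00:08:49:06.

00:08:49:06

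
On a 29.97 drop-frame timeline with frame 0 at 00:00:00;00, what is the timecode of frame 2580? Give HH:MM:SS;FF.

Ten DF minutes hold 17982 frames, so frame 2580 lies in block 0 (frames 0–17981) with 2580 frames into that block.
The block's first minute is 1800 frames and the rest 1798 each; 2580 frames reaches minute 1, so 0 × 18 + 1 × 2 = 2 labels have been skipped so far.
Adding those back, label number 2580 + 2 = 2582 at 30 labels/s is 86 s + 2 f = 0 h 1 min 26 s frame 2, i.e. 00:01:26;02.

00:01:26;02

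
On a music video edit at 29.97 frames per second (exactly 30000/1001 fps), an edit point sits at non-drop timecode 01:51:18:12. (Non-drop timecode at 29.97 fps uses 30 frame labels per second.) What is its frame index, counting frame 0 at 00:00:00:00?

Total seconds to the label: (1 × 3600 + 51 × 60 + 18) = 6678.
Frame index = 6678 × 30 + 12 = 200352.

200352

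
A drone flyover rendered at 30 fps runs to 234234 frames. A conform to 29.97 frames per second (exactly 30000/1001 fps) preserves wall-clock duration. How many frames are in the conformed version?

Target frames = source frames × (target rate / source rate) = 234234 × (30000/1001)/(30) = 234234 × 1000/1001 = 234000.

234000 frames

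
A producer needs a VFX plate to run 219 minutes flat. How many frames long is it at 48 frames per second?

630720 frames

219 min = 13140 s.
Frames = 13140 × 48 = 630720.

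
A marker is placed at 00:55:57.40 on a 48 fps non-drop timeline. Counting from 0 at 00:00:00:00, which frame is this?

Total seconds to the label: (0 × 3600 + 55 × 60 + 57) = 3357.
Frame index = 3357 × 48 + 40 = 161176.

frame 161176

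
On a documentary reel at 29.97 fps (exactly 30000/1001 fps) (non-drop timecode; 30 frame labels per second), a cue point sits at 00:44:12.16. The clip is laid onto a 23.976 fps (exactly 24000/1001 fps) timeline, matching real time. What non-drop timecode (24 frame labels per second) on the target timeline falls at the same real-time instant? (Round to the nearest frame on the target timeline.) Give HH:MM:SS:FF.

Source frame index: (0×3600 + 44×60 + 12) × 30 + 16 = 79576.
Real time: 79576 / (30000/1001) = 9956947/3750 s.
Target frame: (9956947/3750) × (24000/1001) = 318304/5 ≈ 63660.800 → 63661.
At 24 labels/s: frame 63661 → 00:44:12:13.

00:44:12:13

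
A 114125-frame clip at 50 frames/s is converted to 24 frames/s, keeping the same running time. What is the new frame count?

54780 frames

Target frames = source frames × (target rate / source rate) = 114125 × (24)/(50) = 114125 × 12/25 = 54780.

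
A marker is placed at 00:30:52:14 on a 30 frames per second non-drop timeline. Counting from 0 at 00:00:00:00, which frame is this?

Total seconds to the label: (0 × 3600 + 30 × 60 + 52) = 1852.
Frame index = 1852 × 30 + 14 = 55574.

55574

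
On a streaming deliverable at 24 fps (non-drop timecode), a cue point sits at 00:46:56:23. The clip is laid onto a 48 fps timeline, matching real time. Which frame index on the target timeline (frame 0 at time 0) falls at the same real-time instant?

frame 135214

Source frame index: (0×3600 + 46×60 + 56) × 24 + 23 = 67607.
Real time: 67607 / (24) = 67607/24 s.
Target frame: (67607/24) × (48) = 135214.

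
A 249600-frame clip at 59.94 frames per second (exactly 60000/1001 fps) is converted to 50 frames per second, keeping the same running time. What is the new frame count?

208208 frames

Target frames = source frames × (target rate / source rate) = 249600 × (50)/(60000/1001) = 249600 × 1001/1200 = 208208.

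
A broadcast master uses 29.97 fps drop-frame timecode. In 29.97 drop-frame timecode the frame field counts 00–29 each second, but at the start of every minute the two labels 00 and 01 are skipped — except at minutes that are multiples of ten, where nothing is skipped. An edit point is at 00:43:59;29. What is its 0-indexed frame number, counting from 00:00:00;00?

79121

As if non-drop at 30 labels/s: (0 × 3600 + 43 × 60 + 59) × 30 + 29 = 79199.
Minute boundaries passed: 43; those not divisible by 10: 43 − 4 = 39; dropped labels = 2 × 39 = 78.
Actual frame index = 79199 − 78 = 79121.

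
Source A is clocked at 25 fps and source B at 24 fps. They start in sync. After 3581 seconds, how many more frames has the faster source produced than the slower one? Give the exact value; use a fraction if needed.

A emits 25 × 3581 = 89525 frames; B emits 24 × 3581 = 85944.
Difference = 3581 frames; B is behind A.

3581 frames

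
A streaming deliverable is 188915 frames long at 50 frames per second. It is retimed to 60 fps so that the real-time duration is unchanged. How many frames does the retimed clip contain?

Target frames = source frames × (target rate / source rate) = 188915 × (60)/(50) = 188915 × 6/5 = 226698.

226698 frames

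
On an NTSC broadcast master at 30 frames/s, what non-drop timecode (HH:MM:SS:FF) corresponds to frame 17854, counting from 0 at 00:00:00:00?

00:09:55:04

17854 ÷ 30 = 595 full seconds, remainder 4 frames.
595 s = 0 h 9 min 55 s.
Timecode: 00:09:55:04.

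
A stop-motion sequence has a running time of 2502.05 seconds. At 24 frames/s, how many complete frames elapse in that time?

60049 frames

Frames = 2502.05 × 24 = 300246/5 ≈ 60049.2000.
Complete frames: 60049.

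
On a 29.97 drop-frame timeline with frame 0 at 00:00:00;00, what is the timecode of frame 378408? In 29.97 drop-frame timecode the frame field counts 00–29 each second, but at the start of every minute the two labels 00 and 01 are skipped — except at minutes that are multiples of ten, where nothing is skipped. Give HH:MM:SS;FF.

Ten DF minutes hold 17982 frames, so frame 378408 lies in block 21 (frames 377622–395603) with 786 frames into that block.
The block's first minute is 1800 frames and the rest 1798 each; 786 frames reaches minute 0, so 21 × 18 + 0 × 2 = 378 labels have been skipped so far.
Adding those back, label number 378408 + 378 = 378786 at 30 labels/s is 12626 s + 6 f = 3 h 30 min 26 s frame 6, i.e. 03:30:26;06.

03:30:26;06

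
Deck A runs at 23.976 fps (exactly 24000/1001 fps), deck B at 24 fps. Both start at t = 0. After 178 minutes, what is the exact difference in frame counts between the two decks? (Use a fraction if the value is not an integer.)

256320/1001 frames

178 min = 10680 s.
A emits 24000/1001 × 10680 = 256320000/1001 frames; B emits 24 × 10680 = 256320.
Difference = 256320/1001 frames (≈ 256.0639); B is ahead of A.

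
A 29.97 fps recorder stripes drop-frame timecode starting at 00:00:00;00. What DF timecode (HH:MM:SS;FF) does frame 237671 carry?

02:12:10;09

Each 10-minute DF block holds 10 × 60 × 30 − 9 × 2 = 17982 frames. 237671 ÷ 17982 → 13 full blocks, remainder 3905.
Within the partial block the first minute is 1800 frames and each further minute 1798, so 2 further minute boundaries passed. Total skipped labels = 18 × 13 + 2 × 2 = 238.
Non-drop label index = 237671 + 238 = 237909; at 30 labels/s that is 02:12:10:09, i.e. DF 02:12:10;09.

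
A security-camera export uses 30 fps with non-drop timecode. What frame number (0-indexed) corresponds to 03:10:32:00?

frame 342960

Total seconds to the label: (3 × 3600 + 10 × 60 + 32) = 11432.
Frame index = 11432 × 30 + 0 = 342960.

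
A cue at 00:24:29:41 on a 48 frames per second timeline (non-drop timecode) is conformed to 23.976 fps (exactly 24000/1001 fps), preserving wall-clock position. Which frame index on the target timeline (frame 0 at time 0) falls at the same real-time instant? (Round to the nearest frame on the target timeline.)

Source frame index: (0×3600 + 24×60 + 29) × 48 + 41 = 70553.
Real time: 70553 / (48) = 70553/48 s.
Target frame: (70553/48) × (24000/1001) = 5039500/143 ≈ 35241.259 → 35241.

frame 35241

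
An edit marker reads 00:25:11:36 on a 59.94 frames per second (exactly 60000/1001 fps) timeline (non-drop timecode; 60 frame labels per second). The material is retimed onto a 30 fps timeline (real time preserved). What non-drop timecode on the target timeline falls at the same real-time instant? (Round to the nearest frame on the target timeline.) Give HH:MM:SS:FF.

00:25:13:03

Source frame index: (0×3600 + 25×60 + 11) × 60 + 36 = 90696.
Real time: 90696 / (60000/1001) = 3782779/2500 s.
Target frame: (3782779/2500) × (30) = 11348337/250 ≈ 45393.348 → 45393.
At 30 labels/s: frame 45393 → 00:25:13:03.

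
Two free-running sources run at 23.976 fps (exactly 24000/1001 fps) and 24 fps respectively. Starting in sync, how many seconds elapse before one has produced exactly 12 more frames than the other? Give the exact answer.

The gap grows by |24 − 24000/1001| = 24/1001 frames per second.
Time for a 12-frame gap: 12 ÷ (24/1001) = 500.5 s.

500.5 seconds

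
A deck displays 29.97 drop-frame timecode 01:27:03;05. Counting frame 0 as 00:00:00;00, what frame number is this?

156537

As if non-drop at 30 labels/s: (1 × 3600 + 27 × 60 + 3) × 30 + 5 = 156695.
Minute boundaries passed: 87; those not divisible by 10: 87 − 8 = 79; dropped labels = 2 × 79 = 158.
Actual frame index = 156695 − 158 = 156537.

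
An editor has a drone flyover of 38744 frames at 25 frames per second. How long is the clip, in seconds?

Running time = 38744 / (25) = 1549.76 s.

1549.76 seconds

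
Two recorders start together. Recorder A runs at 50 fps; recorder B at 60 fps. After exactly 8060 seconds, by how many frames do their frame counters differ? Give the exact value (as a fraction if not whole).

A emits 50 × 8060 = 403000 frames; B emits 60 × 8060 = 483600.
Difference = 80600 frames; B is ahead of A.

80600 frames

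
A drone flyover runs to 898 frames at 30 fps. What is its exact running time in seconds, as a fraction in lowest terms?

449/15 seconds

Running time = 898 ÷ (30) = 898 × 1/30 = 449/15 s.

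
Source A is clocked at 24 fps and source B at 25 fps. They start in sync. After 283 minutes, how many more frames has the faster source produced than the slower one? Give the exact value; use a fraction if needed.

16980 frames

283 min = 16980 s.
A emits 24 × 16980 = 407520 frames; B emits 25 × 16980 = 424500.
Difference = 16980 frames; B is ahead of A.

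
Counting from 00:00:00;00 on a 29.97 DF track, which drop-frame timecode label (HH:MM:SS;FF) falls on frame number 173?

Each 10-minute DF block holds 10 × 60 × 30 − 9 × 2 = 17982 frames. 173 ÷ 17982 → 0 full blocks, remainder 173.
Within the partial block the first minute is 1800 frames and each further minute 1798, so 0 further minute boundaries passed. Total skipped labels = 18 × 0 + 2 × 0 = 0.
Non-drop label index = 173 + 0 = 173; at 30 labels/s that is 00:00:05:23, i.e. DF 00:00:05;23.

00:00:05;23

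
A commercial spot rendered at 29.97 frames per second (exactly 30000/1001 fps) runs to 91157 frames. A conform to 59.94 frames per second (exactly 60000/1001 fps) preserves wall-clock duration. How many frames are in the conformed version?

Target frames = source frames × (target rate / source rate) = 91157 × (60000/1001)/(30000/1001) = 91157 × 2 = 182314.

182314 frames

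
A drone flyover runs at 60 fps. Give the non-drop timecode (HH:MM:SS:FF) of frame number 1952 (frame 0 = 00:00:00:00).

00:00:32:32

1952 ÷ 60 = 32 full seconds, remainder 32 frames.
32 s = 0 h 0 min 32 s.
Timecode: 00:00:32:32.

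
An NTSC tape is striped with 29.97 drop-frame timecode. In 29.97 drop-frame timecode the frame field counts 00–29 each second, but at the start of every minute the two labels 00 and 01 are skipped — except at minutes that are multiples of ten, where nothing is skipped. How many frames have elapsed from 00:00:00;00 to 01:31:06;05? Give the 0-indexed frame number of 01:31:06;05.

Complete 10-minute blocks: 9, each 17982 frames → 161838.
Remaining 1 whole minute in the current block: 1800 + 0 × 1798 = 1800 frames.
Within the current minute: 6 × 30 + 5 − 2 = 183 (labels ;00/;01 skipped at this minute). Total = 161838 + 1800 + 183 = 163821.

163821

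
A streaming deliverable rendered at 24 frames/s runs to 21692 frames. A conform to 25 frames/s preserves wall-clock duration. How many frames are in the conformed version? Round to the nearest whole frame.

22596 frames

Frames at target rate = 21692 × (25) / (24) = 135575/6 ≈ 22595.833.
Nearest whole frame: 22596.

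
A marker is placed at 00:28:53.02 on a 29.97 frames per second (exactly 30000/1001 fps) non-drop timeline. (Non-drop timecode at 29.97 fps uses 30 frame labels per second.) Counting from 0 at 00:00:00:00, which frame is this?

51992

Total seconds to the label: (0 × 3600 + 28 × 60 + 53) = 1733.
Frame index = 1733 × 30 + 2 = 51992.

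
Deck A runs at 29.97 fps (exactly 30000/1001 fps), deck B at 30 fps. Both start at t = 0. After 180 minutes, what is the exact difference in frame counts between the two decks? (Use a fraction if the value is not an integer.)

180 min = 10800 s.
A emits 30000/1001 × 10800 = 324000000/1001 frames; B emits 30 × 10800 = 324000.
Difference = 324000/1001 frames (≈ 323.6763); B is ahead of A.

324000/1001 frames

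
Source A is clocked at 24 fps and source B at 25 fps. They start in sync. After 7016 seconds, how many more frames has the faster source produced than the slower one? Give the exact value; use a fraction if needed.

A emits 24 × 7016 = 168384 frames; B emits 25 × 7016 = 175400.
Difference = 7016 frames; B is ahead of A.

7016 frames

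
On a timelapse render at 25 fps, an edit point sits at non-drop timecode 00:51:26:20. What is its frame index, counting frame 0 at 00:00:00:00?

Total seconds to the label: (0 × 3600 + 51 × 60 + 26) = 3086.
Frame index = 3086 × 25 + 20 = 77170.

77170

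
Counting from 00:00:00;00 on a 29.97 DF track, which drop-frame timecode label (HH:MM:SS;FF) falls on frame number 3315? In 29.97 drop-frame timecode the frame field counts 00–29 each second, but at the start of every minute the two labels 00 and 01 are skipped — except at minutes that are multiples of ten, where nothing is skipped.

00:01:50;17

Ten DF minutes hold 17982 frames, so frame 3315 lies in block 0 (frames 0–17981) with 3315 frames into that block.
The block's first minute is 1800 frames and the rest 1798 each; 3315 frames reaches minute 1, so 0 × 18 + 1 × 2 = 2 labels have been skipped so far.
Adding those back, label number 3315 + 2 = 3317 at 30 labels/s is 110 s + 17 f = 0 h 1 min 50 s frame 17, i.e. 00:01:50;17.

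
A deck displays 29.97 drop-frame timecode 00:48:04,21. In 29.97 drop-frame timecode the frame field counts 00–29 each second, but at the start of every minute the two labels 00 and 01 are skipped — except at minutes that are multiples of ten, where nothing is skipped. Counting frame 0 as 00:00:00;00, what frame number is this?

Complete 10-minute blocks: 4, each 17982 frames → 71928.
Remaining 8 whole minutes in the current block: 1800 + 7 × 1798 = 14386 frames.
Within the current minute: 4 × 30 + 21 − 2 = 139 (labels ;00/;01 skipped at this minute). Total = 71928 + 14386 + 139 = 86453.

86453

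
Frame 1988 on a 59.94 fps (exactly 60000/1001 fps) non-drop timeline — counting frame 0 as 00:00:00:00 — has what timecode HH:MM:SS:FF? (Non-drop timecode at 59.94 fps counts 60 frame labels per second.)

00:00:33:08

1988 ÷ 60 = 33 full seconds, remainder 8 frames.
33 s = 0 h 0 min 33 s.
Timecode: 00:00:33:08.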